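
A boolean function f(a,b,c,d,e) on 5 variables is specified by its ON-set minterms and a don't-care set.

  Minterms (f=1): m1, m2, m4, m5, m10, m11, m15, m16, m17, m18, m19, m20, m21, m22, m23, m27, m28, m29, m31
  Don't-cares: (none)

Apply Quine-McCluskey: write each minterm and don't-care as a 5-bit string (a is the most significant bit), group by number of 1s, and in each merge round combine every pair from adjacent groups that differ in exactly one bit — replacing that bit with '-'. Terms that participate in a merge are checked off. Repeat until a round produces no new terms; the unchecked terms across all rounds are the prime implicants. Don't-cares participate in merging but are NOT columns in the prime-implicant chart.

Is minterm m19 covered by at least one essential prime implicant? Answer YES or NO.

Round 0: 00001✓ 00010✓ 00100✓ 00101✓ 01010✓ 01011✓ 01111✓ 10000✓ 10001✓ 10010✓ 10011✓ 10100✓ 10101✓ 10110✓ 10111✓ 11011✓ 11100✓ 11101✓ 11111✓
Round 1: -0001✓ -0010 -0100✓ -0101✓ -1011✓ -1111✓ 0-010 00-01✓ 0010-✓ 01-11✓ 0101- 1-011✓ 1-100✓ 1-101✓ 1-111✓ 10-00✓ 10-01✓ 10-10✓ 10-11✓ 100-0✓ 100-1✓ 1000-✓ 1001-✓ 101-0✓ 101-1✓ 1010-✓ 1011-✓ 11-11✓ 111-1✓ 1110-✓
Round 2: -0-01 -010- -1-11 1--11 1-1-1 1-10- 10--0✓ 10--1✓ 10-0-✓ 10-1-✓ 100--✓ 101--✓
Round 3: 10---
PIs = {-0-01, -0010, -010-, -1-11, 0-010, 0101-, 1--11, 1-1-1, 1-10-, 10---}
Coverage chart:
  m1: -0-01 ←essential
  m2: -0010,0-010
  m4: -010- ←essential
  m5: -0-01,-010-
  m10: 0-010,0101-
  m11: -1-11,0101-
  m15: -1-11 ←essential
  m16: 10--- ←essential
  m17: -0-01,10---
  m18: -0010,10---
  m19: 1--11,10---
  m20: -010-,1-10-,10---
  m21: -0-01,-010-,1-1-1,1-10-,10---
  m22: 10--- ←essential
  m23: 1--11,1-1-1,10---
  m27: -1-11,1--11
  m28: 1-10- ←essential
  m29: 1-1-1,1-10-
  m31: -1-11,1--11,1-1-1
Essential: -0-01, -010-, -1-11, 1-10-, 10---

YES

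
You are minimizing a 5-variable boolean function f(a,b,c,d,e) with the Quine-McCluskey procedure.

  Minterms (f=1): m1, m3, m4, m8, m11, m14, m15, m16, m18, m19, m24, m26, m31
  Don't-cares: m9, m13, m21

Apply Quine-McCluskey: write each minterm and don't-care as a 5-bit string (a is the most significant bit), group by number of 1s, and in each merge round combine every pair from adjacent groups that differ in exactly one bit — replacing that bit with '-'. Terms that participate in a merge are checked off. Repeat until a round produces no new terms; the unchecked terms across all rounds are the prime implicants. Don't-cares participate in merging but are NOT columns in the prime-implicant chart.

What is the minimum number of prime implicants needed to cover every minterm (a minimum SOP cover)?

7

Round 0: 00001✓ 00011✓ 00100 01000✓ 01001✓ 01011✓ 01101✓ 01110✓ 01111✓ 10000✓ 10010✓ 10011✓ 10101 11000✓ 11010✓ 11111✓
Round 1: -0011 -1000 -1111 0-001✓ 0-011✓ 000-1✓ 01-01✓ 01-11✓ 010-1✓ 0100- 011-1✓ 0111- 1-000✓ 1-010✓ 100-0✓ 1001- 110-0✓
Round 2: 0-0-1 01--1 1-0-0
PIs = {-0011, -1000, -1111, 0-0-1, 00100, 01--1, 0100-, 0111-, 1-0-0, 1001-, 10101}
Coverage chart:
  m1: 0-0-1 ←essential
  m3: -0011,0-0-1
  m4: 00100 ←essential
  m8: -1000,0100-
  m11: 0-0-1,01--1
  m14: 0111- ←essential
  m15: -1111,01--1,0111-
  m16: 1-0-0 ←essential
  m18: 1-0-0,1001-
  m19: -0011,1001-
  m24: -1000,1-0-0
  m26: 1-0-0 ←essential
  m31: -1111 ←essential
Essential: -1111, 0-0-1, 00100, 0111-, 1-0-0
Petrick residual → -0011, -1000
Min cover (7 terms): b'c'de + bc'd'e' + bcde + a'c'e + a'b'cd'e' + a'bcd + ac'e'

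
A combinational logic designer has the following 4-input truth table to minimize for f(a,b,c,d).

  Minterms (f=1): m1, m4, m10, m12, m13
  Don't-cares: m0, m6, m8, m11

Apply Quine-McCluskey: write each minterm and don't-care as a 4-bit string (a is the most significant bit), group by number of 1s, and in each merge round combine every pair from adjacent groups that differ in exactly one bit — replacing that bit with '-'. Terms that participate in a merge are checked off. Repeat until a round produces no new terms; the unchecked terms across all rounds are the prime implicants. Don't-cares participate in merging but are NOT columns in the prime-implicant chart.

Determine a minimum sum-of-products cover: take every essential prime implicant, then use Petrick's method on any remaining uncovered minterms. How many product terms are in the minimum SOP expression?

size-2^0 implicants → 0000(✓)  0001(✓)  0100(✓)  0110(✓)  1000(✓)  1010(✓)  1011(✓)  1100(✓)  1101(✓)
size-2^1 implicants → -000(✓)  -100(✓)  0-00(✓)  000-  01-0  1-00(✓)  10-0  101-  110-
size-2^2 implicants → --00
Unchecked terms (primes): --00, 000-, 01-0, 10-0, 101-, 110-
Minterm coverage:
  m1 ⊆ 000- [E]
  m4 ⊆ --00,01-0
  m10 ⊆ 10-0,101-
  m12 ⊆ --00,110-
  m13 ⊆ 110- [E]
E = {000-, 110-}
Petrick residual → --00, 10-0
Cover = c'd' + a'b'c' + ab'd' + abc'  |cover|=4

4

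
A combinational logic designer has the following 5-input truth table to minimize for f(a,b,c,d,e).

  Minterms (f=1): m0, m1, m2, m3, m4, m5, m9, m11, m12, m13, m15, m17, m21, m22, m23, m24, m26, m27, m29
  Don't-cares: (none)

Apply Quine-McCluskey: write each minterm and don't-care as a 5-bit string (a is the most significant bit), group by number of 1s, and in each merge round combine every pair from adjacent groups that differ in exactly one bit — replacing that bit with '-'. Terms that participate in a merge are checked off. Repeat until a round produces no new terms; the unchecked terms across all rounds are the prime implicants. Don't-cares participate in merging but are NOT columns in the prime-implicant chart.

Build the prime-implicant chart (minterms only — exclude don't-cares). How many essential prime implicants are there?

[col 0] 00000*, 00001*, 00010*, 00011*, 00100*, 00101*, 01001*, 01011*, 01100*, 01101*, 01111*, 10001*, 10101*, 10110*, 10111*, 11000*, 11010*, 11011*, 11101*
[col 1] -0001*, -0101*, -1011, -1101*, 0-001*, 0-011*, 0-100*, 0-101*, 00-00*, 00-01*, 000-0*, 000-1*, 0000-*, 0001-*, 0010-*, 01-01*, 01-11*, 010-1*, 011-1*, 0110-*, 1-101*, 10-01*, 101-1, 1011-, 110-0, 1101-
[col 2] --101, -0-01, 0--01, 0-0-1, 0-10-, 00-0-, 000--, 01--1
Prime implicants: --101, -0-01, -1011, 0--01, 0-0-1, 0-10-, 00-0-, 000--, 01--1, 101-1, 1011-, 110-0, 1101-
PI chart (minterm → PIs covering it):
  0 | 00-0-,000--
  1 | -0-01,0--01,0-0-1,00-0-,000--
  2 | 000--  (sole → essential)
  3 | 0-0-1,000--
  4 | 0-10-,00-0-
  5 | --101,-0-01,0--01,0-10-,00-0-
  9 | 0--01,0-0-1,01--1
  11 | -1011,0-0-1,01--1
  12 | 0-10-  (sole → essential)
  13 | --101,0--01,0-10-,01--1
  15 | 01--1  (sole → essential)
  17 | -0-01  (sole → essential)
  21 | --101,-0-01,101-1
  22 | 1011-  (sole → essential)
  23 | 101-1,1011-
  24 | 110-0  (sole → essential)
  26 | 110-0,1101-
  27 | -1011,1101-
  29 | --101  (sole → essential)
Essential prime implicants: --101, -0-01, 0-10-, 000--, 01--1, 1011-, 110-0

7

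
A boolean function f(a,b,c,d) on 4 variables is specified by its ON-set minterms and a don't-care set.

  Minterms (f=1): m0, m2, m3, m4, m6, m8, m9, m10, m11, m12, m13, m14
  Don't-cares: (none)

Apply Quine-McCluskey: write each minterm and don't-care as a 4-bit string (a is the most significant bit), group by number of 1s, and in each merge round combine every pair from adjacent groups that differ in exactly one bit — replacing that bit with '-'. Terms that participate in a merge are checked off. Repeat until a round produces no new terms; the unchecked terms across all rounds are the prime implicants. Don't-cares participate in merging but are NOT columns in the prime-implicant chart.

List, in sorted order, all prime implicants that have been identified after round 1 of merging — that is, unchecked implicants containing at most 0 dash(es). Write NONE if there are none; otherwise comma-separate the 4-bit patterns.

NONE

[col 0] 0000*, 0010*, 0011*, 0100*, 0110*, 1000*, 1001*, 1010*, 1011*, 1100*, 1101*, 1110*
[col 1] -000*, -010*, -011*, -100*, -110*, 0-00*, 0-10*, 00-0*, 001-*, 01-0*, 1-00*, 1-01*, 1-10*, 10-0*, 10-1*, 100-*, 101-*, 11-0*, 110-*
[col 2] --00*, --10*, -0-0*, -01-, -1-0*, 0--0*, 1--0*, 1-0-, 10--
[col 3] ---0
Prime implicants: ---0, -01-, 1-0-, 10--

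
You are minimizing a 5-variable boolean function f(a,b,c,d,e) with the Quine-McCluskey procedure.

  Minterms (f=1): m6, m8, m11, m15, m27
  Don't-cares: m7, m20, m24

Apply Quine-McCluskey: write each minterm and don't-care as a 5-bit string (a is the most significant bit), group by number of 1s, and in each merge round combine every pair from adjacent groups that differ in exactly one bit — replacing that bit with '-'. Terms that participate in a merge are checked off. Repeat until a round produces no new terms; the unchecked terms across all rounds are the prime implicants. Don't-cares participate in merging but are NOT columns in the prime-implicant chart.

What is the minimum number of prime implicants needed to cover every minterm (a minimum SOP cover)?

Round 0: 00110✓ 00111✓ 01000✓ 01011✓ 01111✓ 10100 11000✓ 11011✓
Round 1: -1000 -1011 0-111 0011- 01-11
PIs = {-1000, -1011, 0-111, 0011-, 01-11, 10100}
Coverage chart:
  m6: 0011- ←essential
  m8: -1000 ←essential
  m11: -1011,01-11
  m15: 0-111,01-11
  m27: -1011 ←essential
Essential: -1000, -1011, 0011-
Petrick residual → 0-111
Min cover (4 terms): bc'd'e' + bc'de + a'cde + a'b'cd

4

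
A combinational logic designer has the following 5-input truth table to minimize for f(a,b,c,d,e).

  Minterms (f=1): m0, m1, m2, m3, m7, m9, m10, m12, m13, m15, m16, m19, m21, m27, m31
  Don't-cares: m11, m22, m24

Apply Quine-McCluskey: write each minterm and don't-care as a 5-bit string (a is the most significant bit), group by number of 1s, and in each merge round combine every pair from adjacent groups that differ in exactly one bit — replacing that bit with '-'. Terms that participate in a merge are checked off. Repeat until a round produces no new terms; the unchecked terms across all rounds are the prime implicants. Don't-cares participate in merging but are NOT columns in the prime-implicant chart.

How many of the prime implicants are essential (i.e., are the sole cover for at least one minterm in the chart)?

6

size-2^0 implicants → 00000(✓)  00001(✓)  00010(✓)  00011(✓)  00111(✓)  01001(✓)  01010(✓)  01011(✓)  01100(✓)  01101(✓)  01111(✓)  10000(✓)  10011(✓)  10101  10110  11000(✓)  11011(✓)  11111(✓)
size-2^1 implicants → -0000  -0011(✓)  -1011(✓)  -1111(✓)  0-001(✓)  0-010(✓)  0-011(✓)  0-111(✓)  00-11(✓)  000-0(✓)  000-1(✓)  0000-(✓)  0001-(✓)  01-01(✓)  01-11(✓)  010-1(✓)  0101-(✓)  011-1(✓)  0110-  1-000  1-011(✓)  11-11(✓)
size-2^2 implicants → --011  -1-11  0--11  0-0-1  0-01-  000--  01--1
Unchecked terms (primes): --011, -0000, -1-11, 0--11, 0-0-1, 0-01-, 000--, 01--1, 0110-, 1-000, 10101, 10110
Minterm coverage:
  m0 ⊆ -0000,000--
  m1 ⊆ 0-0-1,000--
  m2 ⊆ 0-01-,000--
  m3 ⊆ --011,0--11,0-0-1,0-01-,000--
  m7 ⊆ 0--11 [E]
  m9 ⊆ 0-0-1,01--1
  m10 ⊆ 0-01- [E]
  m12 ⊆ 0110- [E]
  m13 ⊆ 01--1,0110-
  m15 ⊆ -1-11,0--11,01--1
  m16 ⊆ -0000,1-000
  m19 ⊆ --011 [E]
  m21 ⊆ 10101 [E]
  m27 ⊆ --011,-1-11
  m31 ⊆ -1-11 [E]
E = {--011, -1-11, 0--11, 0-01-, 0110-, 10101}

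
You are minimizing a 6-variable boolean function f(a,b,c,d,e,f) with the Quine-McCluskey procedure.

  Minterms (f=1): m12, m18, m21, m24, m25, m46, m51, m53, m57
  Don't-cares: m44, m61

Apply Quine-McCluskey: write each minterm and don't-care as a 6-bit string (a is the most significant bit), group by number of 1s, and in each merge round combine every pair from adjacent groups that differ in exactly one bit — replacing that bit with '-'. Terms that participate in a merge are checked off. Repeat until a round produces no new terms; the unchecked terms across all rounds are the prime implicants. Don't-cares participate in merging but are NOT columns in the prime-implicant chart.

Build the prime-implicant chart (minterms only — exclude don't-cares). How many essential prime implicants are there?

6

[col 0] 001100*, 010010, 010101*, 011000*, 011001*, 101100*, 101110*, 110011, 110101*, 111001*, 111101*
[col 1] -01100, -10101, -11001, 01100-, 1011-0, 11-101, 111-01
Prime implicants: -01100, -10101, -11001, 010010, 01100-, 1011-0, 11-101, 110011, 111-01
PI chart (minterm → PIs covering it):
  12 | -01100  (sole → essential)
  18 | 010010  (sole → essential)
  21 | -10101  (sole → essential)
  24 | 01100-  (sole → essential)
  25 | -11001,01100-
  46 | 1011-0  (sole → essential)
  51 | 110011  (sole → essential)
  53 | -10101,11-101
  57 | -11001,111-01
Essential prime implicants: -01100, -10101, 010010, 01100-, 1011-0, 110011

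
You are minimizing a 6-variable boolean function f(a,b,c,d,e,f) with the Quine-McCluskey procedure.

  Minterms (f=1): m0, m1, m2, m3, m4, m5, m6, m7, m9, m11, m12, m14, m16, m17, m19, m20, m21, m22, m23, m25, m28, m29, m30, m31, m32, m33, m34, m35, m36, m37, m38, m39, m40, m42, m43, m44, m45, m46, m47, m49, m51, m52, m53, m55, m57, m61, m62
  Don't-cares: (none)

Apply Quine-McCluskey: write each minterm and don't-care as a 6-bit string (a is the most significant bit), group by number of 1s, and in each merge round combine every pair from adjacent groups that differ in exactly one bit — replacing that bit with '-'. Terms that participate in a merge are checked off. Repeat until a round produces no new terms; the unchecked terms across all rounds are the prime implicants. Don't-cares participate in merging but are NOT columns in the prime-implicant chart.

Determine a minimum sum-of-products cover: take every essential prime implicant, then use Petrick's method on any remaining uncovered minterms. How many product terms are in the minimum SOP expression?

12

Round 0: 000000✓ 000001✓ 000010✓ 000011✓ 000100✓ 000101✓ 000110✓ 000111✓ 001001✓ 001011✓ 001100✓ 001110✓ 010000✓ 010001✓ 010011✓ 010100✓ 010101✓ 010110✓ 010111✓ 011001✓ 011100✓ 011101✓ 011110✓ 011111✓ 100000✓ 100001✓ 100010✓ 100011✓ 100100✓ 100101✓ 100110✓ 100111✓ 101000✓ 101010✓ 101011✓ 101100✓ 101101✓ 101110✓ 101111✓ 110001✓ 110011✓ 110100✓ 110101✓ 110111✓ 111001✓ 111101✓ 111110✓
Round 1: -00000✓ -00001✓ -00010✓ -00011✓ -00100✓ -00101✓ -00110✓ -00111✓ -01011✓ -01100✓ -01110✓ -10001✓ -10011✓ -10100✓ -10101✓ -10111✓ -11001✓ -11101✓ -11110✓ 0-0000✓ 0-0001✓ 0-0011✓ 0-0100✓ 0-0101✓ 0-0110✓ 0-0111✓ 0-1001✓ 0-1100✓ 0-1110✓ 00-001✓ 00-011✓ 00-100✓ 00-110✓ 000-00✓ 000-01✓ 000-10✓ 000-11✓ 0000-0✓ 0000-1✓ 00000-✓ 00001-✓ 0001-0✓ 0001-1✓ 00010-✓ 00011-✓ 0010-1✓ 0011-0✓ 01-001✓ 01-100✓ 01-101✓ 01-110✓ 01-111✓ 010-00✓ 010-01✓ 010-11✓ 0100-1✓ 01000-✓ 0101-0✓ 0101-1✓ 01010-✓ 01011-✓ 011-01✓ 0111-0✓ 0111-1✓ 01110-✓ 01111-✓ 1-0001✓ 1-0011✓ 1-0100✓ 1-0101✓ 1-0111✓ 1-1101✓ 1-1110✓ 10-000✓ 10-010✓ 10-011✓ 10-100✓ 10-101✓ 10-110✓ 10-111✓ 100-00✓ 100-01✓ 100-10✓ 100-11✓ 1000-0✓ 1000-1✓ 10000-✓ 10001-✓ 1001-0✓ 1001-1✓ 10010-✓ 10011-✓ 101-00✓ 101-10✓ 101-11✓ 1010-0✓ 10101-✓ 1011-0✓ 1011-1✓ 10110-✓ 10111-✓ 11-001✓ 11-101✓ 110-01✓ 110-11✓ 1100-1✓ 1101-1✓ 11010-✓ 111-01✓
Round 2: --0001✓ --0011✓ --0100✓ --0101✓ --0111✓ --1110 -0-011 -0-100✓ -0-110✓ -00-00✓ -00-01✓ -00-10✓ -00-11✓ -000-0✓ -000-1✓ -0000-✓ -0001-✓ -001-0✓ -001-1✓ -0010-✓ -0011-✓ -011-0✓ -1-001✓ -1-101✓ -10-01✓ -10-11✓ -100-1✓ -101-1✓ -1010-✓ -11-01✓ 0--001 0--100✓ 0--110✓ 0-0-00✓ 0-0-01✓ 0-0-11✓ 0-00-1✓ 0-000-✓ 0-01-0✓ 0-01-1✓ 0-010-✓ 0-011-✓ 0-11-0✓ 00-0-1 00-1-0✓ 000--0✓ 000--1✓ 000-0-✓ 000-1-✓ 0000--✓ 0001--✓ 01--01✓ 01-1-0✓ 01-1-1✓ 01-10-✓ 01-11-✓ 010--1✓ 010-0-✓ 0101--✓ 0111--✓ 1--101 1-0-01✓ 1-0-11✓ 1-00-1✓ 1-01-1✓ 1-010-✓ 10--00✓ 10--10✓ 10--11✓ 10-0-0✓ 10-01-✓ 10-1-0✓ 10-1-1✓ 10-10-✓ 10-11-✓ 100--0✓ 100--1✓ 100-0-✓ 100-1-✓ 1000--✓ 1001--✓ 101--0✓ 101-1-✓ 1011--✓ 11--01✓ 110--1✓
Round 3: --0-01✓ --0-11✓ --00-1✓ --01-1✓ --010- -0-1-0 -00--0✓ -00--1✓ -00-0-✓ -00-1-✓ -000--✓ -001--✓ -1--01 -10--1✓ 0--1-0 0-0--1✓ 0-0-0- 0-01-- 000---✓ 01-1-- 1-0--1✓ 10---0 10--1- 10-1-- 100---✓
Round 4: --0--1 -00---
PIs = {--0--1, --010-, --1110, -0-011, -0-1-0, -00---, -1--01, 0--001, 0--1-0, 0-0-0-, 0-01--, 00-0-1, 01-1--, 1--101, 10---0, 10--1-, 10-1--}
Coverage chart:
  m0: -00---,0-0-0-
  m1: --0--1,-00---,0--001,0-0-0-,00-0-1
  m2: -00--- ←essential
  m3: --0--1,-0-011,-00---,00-0-1
  m4: --010-,-0-1-0,-00---,0--1-0,0-0-0-,0-01--
  m5: --0--1,--010-,-00---,0-0-0-,0-01--
  m6: -0-1-0,-00---,0--1-0,0-01--
  m7: --0--1,-00---,0-01--
  m9: 0--001,00-0-1
  m11: -0-011,00-0-1
  m12: -0-1-0,0--1-0
  m14: --1110,-0-1-0,0--1-0
  m16: 0-0-0- ←essential
  m17: --0--1,-1--01,0--001,0-0-0-
  m19: --0--1 ←essential
  m20: --010-,0--1-0,0-0-0-,0-01--,01-1--
  m21: --0--1,--010-,-1--01,0-0-0-,0-01--,01-1--
  m22: 0--1-0,0-01--,01-1--
  m23: --0--1,0-01--,01-1--
  m25: -1--01,0--001
  m28: 0--1-0,01-1--
  m29: -1--01,01-1--
  m30: --1110,0--1-0,01-1--
  m31: 01-1-- ←essential
  m32: -00---,10---0
  m33: --0--1,-00---
  m34: -00---,10---0,10--1-
  m35: --0--1,-0-011,-00---,10--1-
  m36: --010-,-0-1-0,-00---,10---0,10-1--
  m37: --0--1,--010-,-00---,1--101,10-1--
  m38: -0-1-0,-00---,10---0,10--1-,10-1--
  m39: --0--1,-00---,10--1-,10-1--
  m40: 10---0 ←essential
  m42: 10---0,10--1-
  m43: -0-011,10--1-
  m44: -0-1-0,10---0,10-1--
  m45: 1--101,10-1--
  m46: --1110,-0-1-0,10---0,10--1-,10-1--
  m47: 10--1-,10-1--
  m49: --0--1,-1--01
  m51: --0--1 ←essential
  m52: --010- ←essential
  m53: --0--1,--010-,-1--01,1--101
  m55: --0--1 ←essential
  m57: -1--01 ←essential
  m61: -1--01,1--101
  m62: --1110 ←essential
Essential: --0--1, --010-, --1110, -00---, -1--01, 0-0-0-, 01-1--, 10---0
Petrick residual → -0-011, -0-1-0, 0--001, 10-1--
Min cover (12 terms): c'f + c'de' + cdef' + b'd'ef + b'df' + b'c' + be'f + a'd'e'f + a'c'e' + a'bd + ab'f' + ab'd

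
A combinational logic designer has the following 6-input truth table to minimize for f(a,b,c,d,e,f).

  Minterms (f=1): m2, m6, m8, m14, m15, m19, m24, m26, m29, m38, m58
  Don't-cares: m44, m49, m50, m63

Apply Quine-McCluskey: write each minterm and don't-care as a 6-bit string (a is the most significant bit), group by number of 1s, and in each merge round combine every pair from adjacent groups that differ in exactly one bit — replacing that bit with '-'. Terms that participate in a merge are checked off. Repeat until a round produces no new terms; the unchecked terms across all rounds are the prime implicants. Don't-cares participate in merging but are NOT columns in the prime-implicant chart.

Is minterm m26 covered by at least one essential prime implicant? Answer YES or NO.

Round 0: 000010✓ 000110✓ 001000✓ 001110✓ 001111✓ 010011 011000✓ 011010✓ 011101 100110✓ 101100 110001 110010✓ 111010✓ 111111
Round 1: -00110 -11010 0-1000 00-110 000-10 00111- 0110-0 11-010
PIs = {-00110, -11010, 0-1000, 00-110, 000-10, 00111-, 010011, 0110-0, 011101, 101100, 11-010, 110001, 111111}
Coverage chart:
  m2: 000-10 ←essential
  m6: -00110,00-110,000-10
  m8: 0-1000 ←essential
  m14: 00-110,00111-
  m15: 00111- ←essential
  m19: 010011 ←essential
  m24: 0-1000,0110-0
  m26: -11010,0110-0
  m29: 011101 ←essential
  m38: -00110 ←essential
  m58: -11010,11-010
Essential: -00110, 0-1000, 000-10, 00111-, 010011, 011101

NO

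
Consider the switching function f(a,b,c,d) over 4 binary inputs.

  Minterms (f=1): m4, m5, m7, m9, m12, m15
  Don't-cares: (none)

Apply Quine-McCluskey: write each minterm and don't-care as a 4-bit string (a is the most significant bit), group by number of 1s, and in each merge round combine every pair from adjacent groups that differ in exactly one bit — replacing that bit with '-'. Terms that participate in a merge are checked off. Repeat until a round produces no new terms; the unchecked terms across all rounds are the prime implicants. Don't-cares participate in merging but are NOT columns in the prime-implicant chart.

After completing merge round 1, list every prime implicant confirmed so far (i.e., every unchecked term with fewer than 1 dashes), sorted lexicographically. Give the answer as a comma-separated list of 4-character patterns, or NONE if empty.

1001

size-2^0 implicants → 0100(✓)  0101(✓)  0111(✓)  1001  1100(✓)  1111(✓)
size-2^1 implicants → -100  -111  01-1  010-
Unchecked terms (primes): -100, -111, 01-1, 010-, 1001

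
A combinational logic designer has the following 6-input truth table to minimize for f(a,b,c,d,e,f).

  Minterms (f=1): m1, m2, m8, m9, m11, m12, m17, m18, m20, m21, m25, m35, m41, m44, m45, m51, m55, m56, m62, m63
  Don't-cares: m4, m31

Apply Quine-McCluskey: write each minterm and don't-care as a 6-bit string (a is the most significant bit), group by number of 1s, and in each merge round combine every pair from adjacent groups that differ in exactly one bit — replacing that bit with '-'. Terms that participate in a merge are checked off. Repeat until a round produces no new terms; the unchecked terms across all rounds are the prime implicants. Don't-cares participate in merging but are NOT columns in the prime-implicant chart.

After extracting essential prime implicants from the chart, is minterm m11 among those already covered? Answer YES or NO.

YES

[col 0] 000001*, 000010*, 000100*, 001000*, 001001*, 001011*, 001100*, 010001*, 010010*, 010100*, 010101*, 011001*, 011111*, 100011*, 101001*, 101100*, 101101*, 110011*, 110111*, 111000, 111110*, 111111*
[col 1] -01001, -01100, -11111, 0-0001*, 0-0010, 0-0100, 0-1001*, 00-001*, 00-100, 001-00, 0010-1, 00100-, 01-001*, 010-01, 01010-, 1-0011, 101-01, 10110-, 11-111, 110-11, 11111-
[col 2] 0--001
Prime implicants: -01001, -01100, -11111, 0--001, 0-0010, 0-0100, 00-100, 001-00, 0010-1, 00100-, 010-01, 01010-, 1-0011, 101-01, 10110-, 11-111, 110-11, 111000, 11111-
PI chart (minterm → PIs covering it):
  1 | 0--001  (sole → essential)
  2 | 0-0010  (sole → essential)
  8 | 001-00,00100-
  9 | -01001,0--001,0010-1,00100-
  11 | 0010-1  (sole → essential)
  12 | -01100,00-100,001-00
  17 | 0--001,010-01
  18 | 0-0010  (sole → essential)
  20 | 0-0100,01010-
  21 | 010-01,01010-
  25 | 0--001  (sole → essential)
  35 | 1-0011  (sole → essential)
  41 | -01001,101-01
  44 | -01100,10110-
  45 | 101-01,10110-
  51 | 1-0011,110-11
  55 | 11-111,110-11
  56 | 111000  (sole → essential)
  62 | 11111-  (sole → essential)
  63 | -11111,11-111,11111-
Essential prime implicants: 0--001, 0-0010, 0010-1, 1-0011, 111000, 11111-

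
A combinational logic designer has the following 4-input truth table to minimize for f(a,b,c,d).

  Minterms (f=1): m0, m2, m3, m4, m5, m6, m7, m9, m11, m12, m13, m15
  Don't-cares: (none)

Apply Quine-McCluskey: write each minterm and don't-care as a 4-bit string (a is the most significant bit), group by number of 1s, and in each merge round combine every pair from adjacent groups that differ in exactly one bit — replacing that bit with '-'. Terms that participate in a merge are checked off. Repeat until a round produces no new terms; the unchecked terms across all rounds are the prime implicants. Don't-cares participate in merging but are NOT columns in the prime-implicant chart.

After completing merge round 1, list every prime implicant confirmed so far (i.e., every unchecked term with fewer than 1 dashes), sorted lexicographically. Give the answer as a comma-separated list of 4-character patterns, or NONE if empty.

NONE

[col 0] 0000*, 0010*, 0011*, 0100*, 0101*, 0110*, 0111*, 1001*, 1011*, 1100*, 1101*, 1111*
[col 1] -011*, -100*, -101*, -111*, 0-00*, 0-10*, 0-11*, 00-0*, 001-*, 01-0*, 01-1*, 010-*, 011-*, 1-01*, 1-11*, 10-1*, 11-1*, 110-*
[col 2] --11, -1-1, -10-, 0--0, 0-1-, 01--, 1--1
Prime implicants: --11, -1-1, -10-, 0--0, 0-1-, 01--, 1--1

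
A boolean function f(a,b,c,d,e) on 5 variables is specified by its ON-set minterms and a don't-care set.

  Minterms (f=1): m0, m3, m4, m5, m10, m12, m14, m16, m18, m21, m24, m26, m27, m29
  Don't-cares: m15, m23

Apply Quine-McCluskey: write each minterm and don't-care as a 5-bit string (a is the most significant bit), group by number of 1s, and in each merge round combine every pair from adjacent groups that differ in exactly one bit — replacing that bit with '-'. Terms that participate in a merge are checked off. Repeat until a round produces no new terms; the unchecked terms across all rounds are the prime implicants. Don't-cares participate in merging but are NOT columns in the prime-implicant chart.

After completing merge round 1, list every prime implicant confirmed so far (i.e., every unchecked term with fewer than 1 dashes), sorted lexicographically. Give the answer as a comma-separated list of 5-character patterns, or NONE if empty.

00011

size-2^0 implicants → 00000(✓)  00011  00100(✓)  00101(✓)  01010(✓)  01100(✓)  01110(✓)  01111(✓)  10000(✓)  10010(✓)  10101(✓)  10111(✓)  11000(✓)  11010(✓)  11011(✓)  11101(✓)
size-2^1 implicants → -0000  -0101  -1010  0-100  00-00  0010-  01-10  011-0  0111-  1-000(✓)  1-010(✓)  1-101  100-0(✓)  101-1  110-0(✓)  1101-
size-2^2 implicants → 1-0-0
Unchecked terms (primes): -0000, -0101, -1010, 0-100, 00-00, 00011, 0010-, 01-10, 011-0, 0111-, 1-0-0, 1-101, 101-1, 1101-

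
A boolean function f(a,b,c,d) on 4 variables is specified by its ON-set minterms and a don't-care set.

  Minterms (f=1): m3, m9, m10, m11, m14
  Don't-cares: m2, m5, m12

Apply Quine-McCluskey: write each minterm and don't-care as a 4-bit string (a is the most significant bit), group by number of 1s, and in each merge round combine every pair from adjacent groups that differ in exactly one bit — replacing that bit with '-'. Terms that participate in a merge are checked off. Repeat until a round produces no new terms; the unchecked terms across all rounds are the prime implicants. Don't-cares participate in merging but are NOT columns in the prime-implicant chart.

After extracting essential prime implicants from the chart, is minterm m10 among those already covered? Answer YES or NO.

Round 0: 0010✓ 0011✓ 0101 1001✓ 1010✓ 1011✓ 1100✓ 1110✓
Round 1: -010✓ -011✓ 001-✓ 1-10 10-1 101-✓ 11-0
Round 2: -01-
PIs = {-01-, 0101, 1-10, 10-1, 11-0}
Coverage chart:
  m3: -01- ←essential
  m9: 10-1 ←essential
  m10: -01-,1-10
  m11: -01-,10-1
  m14: 1-10,11-0
Essential: -01-, 10-1

YES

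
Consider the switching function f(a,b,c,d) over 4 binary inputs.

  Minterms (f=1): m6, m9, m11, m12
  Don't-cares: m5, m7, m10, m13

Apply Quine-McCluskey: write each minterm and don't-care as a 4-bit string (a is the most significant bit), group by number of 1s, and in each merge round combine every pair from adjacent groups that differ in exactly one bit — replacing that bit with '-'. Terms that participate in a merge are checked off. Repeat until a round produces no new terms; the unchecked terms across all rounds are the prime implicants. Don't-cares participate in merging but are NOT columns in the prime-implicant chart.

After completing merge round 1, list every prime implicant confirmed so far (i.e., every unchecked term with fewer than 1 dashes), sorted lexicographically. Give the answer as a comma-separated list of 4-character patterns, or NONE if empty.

NONE

[col 0] 0101*, 0110*, 0111*, 1001*, 1010*, 1011*, 1100*, 1101*
[col 1] -101, 01-1, 011-, 1-01, 10-1, 101-, 110-
Prime implicants: -101, 01-1, 011-, 1-01, 10-1, 101-, 110-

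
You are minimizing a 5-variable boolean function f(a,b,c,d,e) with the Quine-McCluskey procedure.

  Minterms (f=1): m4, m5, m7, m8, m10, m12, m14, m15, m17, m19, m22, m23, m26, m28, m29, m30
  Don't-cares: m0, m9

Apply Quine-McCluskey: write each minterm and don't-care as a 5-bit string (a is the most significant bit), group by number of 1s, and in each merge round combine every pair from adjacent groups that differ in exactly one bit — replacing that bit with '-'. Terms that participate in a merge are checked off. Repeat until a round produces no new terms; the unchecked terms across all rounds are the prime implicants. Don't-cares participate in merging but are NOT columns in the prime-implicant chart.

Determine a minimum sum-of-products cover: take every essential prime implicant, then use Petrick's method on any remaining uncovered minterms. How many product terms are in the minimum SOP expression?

[col 0] 00000*, 00100*, 00101*, 00111*, 01000*, 01001*, 01010*, 01100*, 01110*, 01111*, 10001*, 10011*, 10110*, 10111*, 11010*, 11100*, 11101*, 11110*
[col 1] -0111, -1010*, -1100*, -1110*, 0-000*, 0-100*, 0-111, 00-00*, 001-1, 0010-, 01-00*, 01-10*, 010-0*, 0100-, 011-0*, 0111-, 1-110, 10-11, 100-1, 1011-, 11-10*, 111-0*, 1110-
[col 2] -1-10, -11-0, 0--00, 01--0
Prime implicants: -0111, -1-10, -11-0, 0--00, 0-111, 001-1, 0010-, 01--0, 0100-, 0111-, 1-110, 10-11, 100-1, 1011-, 1110-
PI chart (minterm → PIs covering it):
  4 | 0--00,0010-
  5 | 001-1,0010-
  7 | -0111,0-111,001-1
  8 | 0--00,01--0,0100-
  10 | -1-10,01--0
  12 | -11-0,0--00,01--0
  14 | -1-10,-11-0,01--0,0111-
  15 | 0-111,0111-
  17 | 100-1  (sole → essential)
  19 | 10-11,100-1
  22 | 1-110,1011-
  23 | -0111,10-11,1011-
  26 | -1-10  (sole → essential)
  28 | -11-0,1110-
  29 | 1110-  (sole → essential)
  30 | -1-10,-11-0,1-110
Essential prime implicants: -1-10, 100-1, 1110-
Petrick residual → 0--00, 0-111, 001-1, 1011-
Minimum SOP uses 7 PIs: bde' + a'd'e' + a'cde + a'b'ce + ab'c'e + ab'cd + abcd'

7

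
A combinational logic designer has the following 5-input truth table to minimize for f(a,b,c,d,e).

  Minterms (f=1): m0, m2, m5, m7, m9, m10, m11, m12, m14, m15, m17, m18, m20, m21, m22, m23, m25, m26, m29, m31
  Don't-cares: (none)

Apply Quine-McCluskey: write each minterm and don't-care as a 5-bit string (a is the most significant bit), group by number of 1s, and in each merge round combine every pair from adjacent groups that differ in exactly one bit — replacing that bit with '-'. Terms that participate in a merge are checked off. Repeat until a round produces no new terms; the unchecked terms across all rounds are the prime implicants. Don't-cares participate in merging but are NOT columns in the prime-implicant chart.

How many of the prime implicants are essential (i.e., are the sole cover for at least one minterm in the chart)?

size-2^0 implicants → 00000(✓)  00010(✓)  00101(✓)  00111(✓)  01001(✓)  01010(✓)  01011(✓)  01100(✓)  01110(✓)  01111(✓)  10001(✓)  10010(✓)  10100(✓)  10101(✓)  10110(✓)  10111(✓)  11001(✓)  11010(✓)  11101(✓)  11111(✓)
size-2^1 implicants → -0010(✓)  -0101(✓)  -0111(✓)  -1001  -1010(✓)  -1111(✓)  0-010(✓)  0-111(✓)  000-0  001-1(✓)  01-10(✓)  01-11(✓)  010-1  0101-(✓)  011-0  0111-(✓)  1-001(✓)  1-010(✓)  1-101(✓)  1-111(✓)  10-01(✓)  10-10  101-0(✓)  101-1(✓)  1010-(✓)  1011-(✓)  11-01(✓)  111-1(✓)
size-2^2 implicants → --010  --111  -01-1  01-1-  1--01  1-1-1  101--
Unchecked terms (primes): --010, --111, -01-1, -1001, 000-0, 01-1-, 010-1, 011-0, 1--01, 1-1-1, 10-10, 101--
Minterm coverage:
  m0 ⊆ 000-0 [E]
  m2 ⊆ --010,000-0
  m5 ⊆ -01-1 [E]
  m7 ⊆ --111,-01-1
  m9 ⊆ -1001,010-1
  m10 ⊆ --010,01-1-
  m11 ⊆ 01-1-,010-1
  m12 ⊆ 011-0 [E]
  m14 ⊆ 01-1-,011-0
  m15 ⊆ --111,01-1-
  m17 ⊆ 1--01 [E]
  m18 ⊆ --010,10-10
  m20 ⊆ 101-- [E]
  m21 ⊆ -01-1,1--01,1-1-1,101--
  m22 ⊆ 10-10,101--
  m23 ⊆ --111,-01-1,1-1-1,101--
  m25 ⊆ -1001,1--01
  m26 ⊆ --010 [E]
  m29 ⊆ 1--01,1-1-1
  m31 ⊆ --111,1-1-1
E = {--010, -01-1, 000-0, 011-0, 1--01, 101--}

6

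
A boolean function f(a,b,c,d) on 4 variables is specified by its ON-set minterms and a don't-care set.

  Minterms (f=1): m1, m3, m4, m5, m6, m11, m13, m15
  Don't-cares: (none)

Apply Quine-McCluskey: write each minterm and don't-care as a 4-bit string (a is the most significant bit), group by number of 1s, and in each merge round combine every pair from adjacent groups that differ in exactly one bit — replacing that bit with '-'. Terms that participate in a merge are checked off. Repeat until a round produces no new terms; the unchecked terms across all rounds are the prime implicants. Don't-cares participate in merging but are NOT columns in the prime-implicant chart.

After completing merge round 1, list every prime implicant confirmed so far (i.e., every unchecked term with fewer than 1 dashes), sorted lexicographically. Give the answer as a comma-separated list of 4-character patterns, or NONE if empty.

[col 0] 0001*, 0011*, 0100*, 0101*, 0110*, 1011*, 1101*, 1111*
[col 1] -011, -101, 0-01, 00-1, 01-0, 010-, 1-11, 11-1
Prime implicants: -011, -101, 0-01, 00-1, 01-0, 010-, 1-11, 11-1

NONE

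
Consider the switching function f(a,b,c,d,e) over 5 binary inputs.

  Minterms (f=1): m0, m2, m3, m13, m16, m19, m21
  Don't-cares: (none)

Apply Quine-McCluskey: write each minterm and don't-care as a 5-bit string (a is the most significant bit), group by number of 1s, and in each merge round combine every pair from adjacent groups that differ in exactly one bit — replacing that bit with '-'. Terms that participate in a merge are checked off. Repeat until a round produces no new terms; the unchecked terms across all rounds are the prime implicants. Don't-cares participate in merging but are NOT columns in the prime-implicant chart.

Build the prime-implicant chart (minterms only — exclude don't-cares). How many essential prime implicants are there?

4

Round 0: 00000✓ 00010✓ 00011✓ 01101 10000✓ 10011✓ 10101
Round 1: -0000 -0011 000-0 0001-
PIs = {-0000, -0011, 000-0, 0001-, 01101, 10101}
Coverage chart:
  m0: -0000,000-0
  m2: 000-0,0001-
  m3: -0011,0001-
  m13: 01101 ←essential
  m16: -0000 ←essential
  m19: -0011 ←essential
  m21: 10101 ←essential
Essential: -0000, -0011, 01101, 10101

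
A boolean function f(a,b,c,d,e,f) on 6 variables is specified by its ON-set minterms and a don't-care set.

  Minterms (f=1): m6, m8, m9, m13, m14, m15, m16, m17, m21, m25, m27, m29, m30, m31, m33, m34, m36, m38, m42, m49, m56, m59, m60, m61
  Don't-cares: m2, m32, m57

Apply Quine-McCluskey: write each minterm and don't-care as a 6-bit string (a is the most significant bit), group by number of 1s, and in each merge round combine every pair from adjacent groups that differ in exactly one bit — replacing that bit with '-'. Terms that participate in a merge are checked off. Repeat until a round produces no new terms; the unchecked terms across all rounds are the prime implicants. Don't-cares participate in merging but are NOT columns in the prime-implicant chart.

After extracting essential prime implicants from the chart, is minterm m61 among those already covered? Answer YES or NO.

YES

[col 0] 000010*, 000110*, 001000*, 001001*, 001101*, 001110*, 001111*, 010000*, 010001*, 010101*, 011001*, 011011*, 011101*, 011110*, 011111*, 100000*, 100001*, 100010*, 100100*, 100110*, 101010*, 110001*, 111000*, 111001*, 111011*, 111100*, 111101*
[col 1] -00010*, -00110*, -10001*, -11001*, -11011*, -11101*, 0-1001*, 0-1101*, 0-1110*, 0-1111*, 00-110, 000-10*, 001-01*, 00100-, 0011-1*, 00111-*, 01-001*, 01-101*, 010-01*, 01000-, 011-01*, 011-11*, 0110-1*, 0111-1*, 01111-*, 1-0001, 10-010, 100-00*, 100-10*, 1000-0*, 10000-, 1001-0*, 11-001*, 111-00*, 111-01*, 1110-1*, 11100-*, 11110-*
[col 2] -00-10, -1-001, -11-01, -110-1, 0-1-01, 0-11-1, 0-111-, 01--01, 011--1, 100--0, 111-0-
Prime implicants: -00-10, -1-001, -11-01, -110-1, 0-1-01, 0-11-1, 0-111-, 00-110, 00100-, 01--01, 01000-, 011--1, 1-0001, 10-010, 100--0, 10000-, 111-0-
PI chart (minterm → PIs covering it):
  6 | -00-10,00-110
  8 | 00100-  (sole → essential)
  9 | 0-1-01,00100-
  13 | 0-1-01,0-11-1
  14 | 0-111-,00-110
  15 | 0-11-1,0-111-
  16 | 01000-  (sole → essential)
  17 | -1-001,01--01,01000-
  21 | 01--01  (sole → essential)
  25 | -1-001,-11-01,-110-1,0-1-01,01--01,011--1
  27 | -110-1,011--1
  29 | -11-01,0-1-01,0-11-1,01--01,011--1
  30 | 0-111-  (sole → essential)
  31 | 0-11-1,0-111-,011--1
  33 | 1-0001,10000-
  34 | -00-10,10-010,100--0
  36 | 100--0  (sole → essential)
  38 | -00-10,100--0
  42 | 10-010  (sole → essential)
  49 | -1-001,1-0001
  56 | 111-0-  (sole → essential)
  59 | -110-1  (sole → essential)
  60 | 111-0-  (sole → essential)
  61 | -11-01,111-0-
Essential prime implicants: -110-1, 0-111-, 00100-, 01--01, 01000-, 10-010, 100--0, 111-0-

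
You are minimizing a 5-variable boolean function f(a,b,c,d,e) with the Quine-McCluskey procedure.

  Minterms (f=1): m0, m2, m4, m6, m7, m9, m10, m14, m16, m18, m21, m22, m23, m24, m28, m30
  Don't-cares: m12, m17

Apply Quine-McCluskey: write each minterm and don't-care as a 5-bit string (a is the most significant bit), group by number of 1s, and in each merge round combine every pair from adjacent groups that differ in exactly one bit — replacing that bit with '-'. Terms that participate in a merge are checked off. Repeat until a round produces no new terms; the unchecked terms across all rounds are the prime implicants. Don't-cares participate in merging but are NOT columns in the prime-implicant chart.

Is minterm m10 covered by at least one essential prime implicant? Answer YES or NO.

YES

size-2^0 implicants → 00000(✓)  00010(✓)  00100(✓)  00110(✓)  00111(✓)  01001  01010(✓)  01100(✓)  01110(✓)  10000(✓)  10001(✓)  10010(✓)  10101(✓)  10110(✓)  10111(✓)  11000(✓)  11100(✓)  11110(✓)
size-2^1 implicants → -0000(✓)  -0010(✓)  -0110(✓)  -0111(✓)  -1100(✓)  -1110(✓)  0-010(✓)  0-100(✓)  0-110(✓)  00-00(✓)  00-10(✓)  000-0(✓)  001-0(✓)  0011-(✓)  01-10(✓)  011-0(✓)  1-000  1-110(✓)  10-01  10-10(✓)  100-0(✓)  1000-  101-1  1011-(✓)  11-00  111-0(✓)
size-2^2 implicants → --110  -0-10  -00-0  -011-  -11-0  0--10  0-1-0  00--0
Unchecked terms (primes): --110, -0-10, -00-0, -011-, -11-0, 0--10, 0-1-0, 00--0, 01001, 1-000, 10-01, 1000-, 101-1, 11-00
Minterm coverage:
  m0 ⊆ -00-0,00--0
  m2 ⊆ -0-10,-00-0,0--10,00--0
  m4 ⊆ 0-1-0,00--0
  m6 ⊆ --110,-0-10,-011-,0--10,0-1-0,00--0
  m7 ⊆ -011- [E]
  m9 ⊆ 01001 [E]
  m10 ⊆ 0--10 [E]
  m14 ⊆ --110,-11-0,0--10,0-1-0
  m16 ⊆ -00-0,1-000,1000-
  m18 ⊆ -0-10,-00-0
  m21 ⊆ 10-01,101-1
  m22 ⊆ --110,-0-10,-011-
  m23 ⊆ -011-,101-1
  m24 ⊆ 1-000,11-00
  m28 ⊆ -11-0,11-00
  m30 ⊆ --110,-11-0
E = {-011-, 0--10, 01001}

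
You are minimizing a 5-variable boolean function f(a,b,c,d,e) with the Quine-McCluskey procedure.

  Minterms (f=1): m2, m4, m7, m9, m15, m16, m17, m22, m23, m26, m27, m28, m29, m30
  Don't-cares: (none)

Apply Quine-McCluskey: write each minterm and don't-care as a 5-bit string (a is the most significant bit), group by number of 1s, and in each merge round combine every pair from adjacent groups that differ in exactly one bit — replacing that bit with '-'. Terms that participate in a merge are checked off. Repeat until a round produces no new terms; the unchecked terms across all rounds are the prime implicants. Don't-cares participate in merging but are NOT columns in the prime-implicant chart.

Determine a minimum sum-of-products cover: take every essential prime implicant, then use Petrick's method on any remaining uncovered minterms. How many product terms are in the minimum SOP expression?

9

Round 0: 00010 00100 00111✓ 01001 01111✓ 10000✓ 10001✓ 10110✓ 10111✓ 11010✓ 11011✓ 11100✓ 11101✓ 11110✓
Round 1: -0111 0-111 1-110 1000- 1011- 11-10 1101- 111-0 1110-
PIs = {-0111, 0-111, 00010, 00100, 01001, 1-110, 1000-, 1011-, 11-10, 1101-, 111-0, 1110-}
Coverage chart:
  m2: 00010 ←essential
  m4: 00100 ←essential
  m7: -0111,0-111
  m9: 01001 ←essential
  m15: 0-111 ←essential
  m16: 1000- ←essential
  m17: 1000- ←essential
  m22: 1-110,1011-
  m23: -0111,1011-
  m26: 11-10,1101-
  m27: 1101- ←essential
  m28: 111-0,1110-
  m29: 1110- ←essential
  m30: 1-110,11-10,111-0
Essential: 0-111, 00010, 00100, 01001, 1000-, 1101-, 1110-
Petrick residual → -0111, 1-110
Min cover (9 terms): b'cde + a'cde + a'b'c'de' + a'b'cd'e' + a'bc'd'e + acde' + ab'c'd' + abc'd + abcd'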